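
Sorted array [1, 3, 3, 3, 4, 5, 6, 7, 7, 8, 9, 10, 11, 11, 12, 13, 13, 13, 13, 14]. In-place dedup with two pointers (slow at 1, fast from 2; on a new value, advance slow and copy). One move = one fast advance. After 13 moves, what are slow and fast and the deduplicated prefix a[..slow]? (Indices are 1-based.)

slow=10, fast=15, prefix=[1, 3, 4, 5, 6, 7, 8, 9, 10, 11]

slow=1 fast=2: a[fast]=3≠a[slow]=1 write a[2]=3, slow++,fast++
slow=2 fast=3: a[fast]=3=a[slow] dup, fast++
slow=2 fast=4: a[fast]=3=a[slow] dup, fast++
slow=2 fast=5: a[fast]=4≠a[slow]=3 write a[3]=4, slow++,fast++
slow=3 fast=6: a[fast]=5≠a[slow]=4 write a[4]=5, slow++,fast++
slow=4 fast=7: a[fast]=6≠a[slow]=5 write a[5]=6, slow++,fast++
slow=5 fast=8: a[fast]=7≠a[slow]=6 write a[6]=7, slow++,fast++
slow=6 fast=9: a[fast]=7=a[slow] dup, fast++
slow=6 fast=10: a[fast]=8≠a[slow]=7 write a[7]=8, slow++,fast++
slow=7 fast=11: a[fast]=9≠a[slow]=8 write a[8]=9, slow++,fast++
slow=8 fast=12: a[fast]=10≠a[slow]=9 write a[9]=10, slow++,fast++
slow=9 fast=13: a[fast]=11≠a[slow]=10 write a[10]=11, slow++,fast++
slow=10 fast=14: a[fast]=11=a[slow] dup, fast++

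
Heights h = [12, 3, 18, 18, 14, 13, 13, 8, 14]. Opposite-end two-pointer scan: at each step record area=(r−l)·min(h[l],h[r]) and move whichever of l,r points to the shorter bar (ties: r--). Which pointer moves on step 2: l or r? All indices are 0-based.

l

[0,8] min(12,14)*8=96 best=96 * → l++
[1,8] min(3,14)*7=21 best=96 → l++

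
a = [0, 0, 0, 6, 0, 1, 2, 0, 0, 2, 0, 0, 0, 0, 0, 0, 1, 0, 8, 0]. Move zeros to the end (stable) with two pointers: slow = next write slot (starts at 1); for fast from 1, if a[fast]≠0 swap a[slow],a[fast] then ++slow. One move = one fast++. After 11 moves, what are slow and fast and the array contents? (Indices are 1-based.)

slow=1 fast=1: a[fast]=0, fast++
slow=1 fast=2: a[fast]=0, fast++
slow=1 fast=3: a[fast]=0, fast++
slow=1 fast=4: a[fast]=6≠0 swap→a[1]=6, slow++,fast++
slow=2 fast=5: a[fast]=0, fast++
slow=2 fast=6: a[fast]=1≠0 swap→a[2]=1, slow++,fast++
slow=3 fast=7: a[fast]=2≠0 swap→a[3]=2, slow++,fast++
slow=4 fast=8: a[fast]=0, fast++
slow=4 fast=9: a[fast]=0, fast++
slow=4 fast=10: a[fast]=2≠0 swap→a[4]=2, slow++,fast++
slow=5 fast=11: a[fast]=0, fast++

slow=5, fast=12, a=[6, 1, 2, 2, 0, 0, 0, 0, 0, 0, 0, 0, 0, 0, 0, 0, 1, 0, 8, 0]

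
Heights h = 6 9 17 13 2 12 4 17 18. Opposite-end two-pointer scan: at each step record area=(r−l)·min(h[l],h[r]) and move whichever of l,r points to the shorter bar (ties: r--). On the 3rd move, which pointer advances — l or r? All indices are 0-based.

l=0 r=8: min(6,18)*8=48 best=48 *, l++
l=1 r=8: min(9,18)*7=63 best=63 *, l++
l=2 r=8: min(17,18)*6=102 best=102 *, l++

l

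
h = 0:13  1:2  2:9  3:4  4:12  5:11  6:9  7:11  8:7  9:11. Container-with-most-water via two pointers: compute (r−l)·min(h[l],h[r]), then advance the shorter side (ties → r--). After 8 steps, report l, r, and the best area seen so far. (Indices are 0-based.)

l=0, r=1, best area=99

l=0 r=9: min(13,11)*9=99 best=99 *, r--
l=0 r=8: min(13,7)*8=56 best=99, r--
l=0 r=7: min(13,11)*7=77 best=99, r--
l=0 r=6: min(13,9)*6=54 best=99, r--
l=0 r=5: min(13,11)*5=55 best=99, r--
l=0 r=4: min(13,12)*4=48 best=99, r--
l=0 r=3: min(13,4)*3=12 best=99, r--
l=0 r=2: min(13,9)*2=18 best=99, r--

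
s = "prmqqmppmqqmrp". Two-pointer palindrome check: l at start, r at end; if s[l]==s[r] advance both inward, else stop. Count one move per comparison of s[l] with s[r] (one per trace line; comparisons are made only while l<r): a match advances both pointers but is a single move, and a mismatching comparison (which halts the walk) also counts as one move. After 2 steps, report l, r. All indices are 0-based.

l=2, r=11

l=0 r=13: 'p'=='p', l++,r--
l=1 r=12: 'r'=='r', l++,r--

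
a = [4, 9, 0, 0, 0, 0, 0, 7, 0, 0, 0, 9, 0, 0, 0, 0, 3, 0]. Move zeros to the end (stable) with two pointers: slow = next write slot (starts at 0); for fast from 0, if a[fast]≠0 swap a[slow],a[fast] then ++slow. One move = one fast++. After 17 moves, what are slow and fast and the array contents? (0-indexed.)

(s=0,f=0) a[fast]=4≠0 swap→a[0]=4 → slow++,fast++
(s=1,f=1) a[fast]=9≠0 swap→a[1]=9 → slow++,fast++
(s=2,f=2) a[fast]=0 → fast++
(s=2,f=3) a[fast]=0 → fast++
(s=2,f=4) a[fast]=0 → fast++
(s=2,f=5) a[fast]=0 → fast++
(s=2,f=6) a[fast]=0 → fast++
(s=2,f=7) a[fast]=7≠0 swap→a[2]=7 → slow++,fast++
(s=3,f=8) a[fast]=0 → fast++
(s=3,f=9) a[fast]=0 → fast++
(s=3,f=10) a[fast]=0 → fast++
(s=3,f=11) a[fast]=9≠0 swap→a[3]=9 → slow++,fast++
(s=4,f=12) a[fast]=0 → fast++
(s=4,f=13) a[fast]=0 → fast++
(s=4,f=14) a[fast]=0 → fast++
(s=4,f=15) a[fast]=0 → fast++
(s=4,f=16) a[fast]=3≠0 swap→a[4]=3 → slow++,fast++

slow=5, fast=17, a=[4, 9, 7, 9, 3, 0, 0, 0, 0, 0, 0, 0, 0, 0, 0, 0, 0, 0]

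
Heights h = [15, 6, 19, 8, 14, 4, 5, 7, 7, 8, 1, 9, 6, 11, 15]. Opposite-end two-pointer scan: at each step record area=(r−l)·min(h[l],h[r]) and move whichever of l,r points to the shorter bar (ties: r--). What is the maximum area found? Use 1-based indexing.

[1,15] min(15,15)*14=210 best=210 * → r--
[1,14] min(15,11)*13=143 best=210 → r--
[1,13] min(15,6)*12=72 best=210 → r--
[1,12] min(15,9)*11=99 best=210 → r--
[1,11] min(15,1)*10=10 best=210 → r--
[1,10] min(15,8)*9=72 best=210 → r--
[1,9] min(15,7)*8=56 best=210 → r--
[1,8] min(15,7)*7=49 best=210 → r--
[1,7] min(15,5)*6=30 best=210 → r--
[1,6] min(15,4)*5=20 best=210 → r--
[1,5] min(15,14)*4=56 best=210 → r--
[1,4] min(15,8)*3=24 best=210 → r--
[1,3] min(15,19)*2=30 best=210 → l++
[2,3] min(6,19)*1=6 best=210 → l++

max area = 210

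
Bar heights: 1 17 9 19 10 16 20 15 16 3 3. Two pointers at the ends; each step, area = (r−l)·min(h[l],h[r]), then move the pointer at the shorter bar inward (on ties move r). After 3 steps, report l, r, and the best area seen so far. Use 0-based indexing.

l=1, r=8, best area=27

[0,10] min(1,3)*10=10 best=10 * → l++
[1,10] min(17,3)*9=27 best=27 * → r--
[1,9] min(17,3)*8=24 best=27 → r--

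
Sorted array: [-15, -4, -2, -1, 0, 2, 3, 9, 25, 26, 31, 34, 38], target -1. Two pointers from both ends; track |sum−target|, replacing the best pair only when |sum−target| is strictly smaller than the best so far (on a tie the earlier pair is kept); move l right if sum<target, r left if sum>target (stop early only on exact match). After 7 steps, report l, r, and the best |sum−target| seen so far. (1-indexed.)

l=2, r=7, best |Δ|=5

[1,13] -15+38=23 d=24 * → r--
[1,12] -15+34=19 d=20 * → r--
[1,11] -15+31=16 d=17 * → r--
[1,10] -15+26=11 d=12 * → r--
[1,9] -15+25=10 d=11 * → r--
[1,8] -15+9=-6 d=5 * → l++
[2,8] -4+9=5 d=6 → r--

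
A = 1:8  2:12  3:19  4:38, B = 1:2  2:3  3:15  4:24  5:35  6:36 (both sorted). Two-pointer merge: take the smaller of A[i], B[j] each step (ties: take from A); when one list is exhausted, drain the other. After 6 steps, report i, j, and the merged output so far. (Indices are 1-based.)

i=4, j=4, merged so far=[2, 3, 8, 12, 15, 19]

i=1 j=1: A[i]=8>B[j]=2 take 2, j++
i=1 j=2: A[i]=8>B[j]=3 take 3, j++
i=1 j=3: A[i]=8<=B[j]=15 take 8, i++
i=2 j=3: A[i]=12<=B[j]=15 take 12, i++
i=3 j=3: A[i]=19>B[j]=15 take 15, j++
i=3 j=4: A[i]=19<=B[j]=24 take 19, i++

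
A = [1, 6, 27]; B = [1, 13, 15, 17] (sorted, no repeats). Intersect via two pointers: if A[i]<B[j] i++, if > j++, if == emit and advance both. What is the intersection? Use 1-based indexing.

i=1 j=1: 1==1 emit, i++,j++
i=2 j=2: 6<13, i++
i=3 j=2: 27>13, j++
i=3 j=3: 27>15, j++
i=3 j=4: 27>17, j++

intersection = [1]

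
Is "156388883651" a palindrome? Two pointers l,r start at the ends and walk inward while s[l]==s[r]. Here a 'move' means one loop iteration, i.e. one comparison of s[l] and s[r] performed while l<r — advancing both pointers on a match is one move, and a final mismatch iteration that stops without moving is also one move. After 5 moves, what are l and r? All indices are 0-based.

l=5, r=6

l=0 r=11: '1'=='1', l++,r--
l=1 r=10: '5'=='5', l++,r--
l=2 r=9: '6'=='6', l++,r--
l=3 r=8: '3'=='3', l++,r--
l=4 r=7: '8'=='8', l++,r--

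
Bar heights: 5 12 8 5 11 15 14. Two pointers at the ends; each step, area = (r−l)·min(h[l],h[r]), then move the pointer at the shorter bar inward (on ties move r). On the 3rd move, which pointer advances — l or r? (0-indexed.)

[0,6] min(5,14)*6=30 best=30 * → l++
[1,6] min(12,14)*5=60 best=60 * → l++
[2,6] min(8,14)*4=32 best=60 → l++

l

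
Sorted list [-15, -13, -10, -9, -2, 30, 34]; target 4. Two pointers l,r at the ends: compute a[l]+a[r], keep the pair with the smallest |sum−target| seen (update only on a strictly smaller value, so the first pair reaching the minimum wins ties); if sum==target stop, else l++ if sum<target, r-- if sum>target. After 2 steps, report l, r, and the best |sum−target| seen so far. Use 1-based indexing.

l=1, r=5, best |Δ|=11

[1,7] -15+34=19 d=15 * → r--
[1,6] -15+30=15 d=11 * → r--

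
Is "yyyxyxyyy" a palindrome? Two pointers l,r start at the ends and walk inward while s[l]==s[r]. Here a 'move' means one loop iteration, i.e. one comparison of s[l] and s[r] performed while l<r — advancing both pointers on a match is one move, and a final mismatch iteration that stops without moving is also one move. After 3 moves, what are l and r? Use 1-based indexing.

[1,9] 'y'=='y' → l++,r--
[2,8] 'y'=='y' → l++,r--
[3,7] 'y'=='y' → l++,r--

l=4, r=6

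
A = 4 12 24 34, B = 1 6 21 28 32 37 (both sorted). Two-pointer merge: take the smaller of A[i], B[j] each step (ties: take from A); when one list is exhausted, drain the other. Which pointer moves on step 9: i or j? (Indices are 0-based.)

i=0 j=0: A[i]=4>B[j]=1 take 1, j++
i=0 j=1: A[i]=4<=B[j]=6 take 4, i++
i=1 j=1: A[i]=12>B[j]=6 take 6, j++
i=1 j=2: A[i]=12<=B[j]=21 take 12, i++
i=2 j=2: A[i]=24>B[j]=21 take 21, j++
i=2 j=3: A[i]=24<=B[j]=28 take 24, i++
i=3 j=3: A[i]=34>B[j]=28 take 28, j++
i=3 j=4: A[i]=34>B[j]=32 take 32, j++
i=3 j=5: A[i]=34<=B[j]=37 take 34, i++

i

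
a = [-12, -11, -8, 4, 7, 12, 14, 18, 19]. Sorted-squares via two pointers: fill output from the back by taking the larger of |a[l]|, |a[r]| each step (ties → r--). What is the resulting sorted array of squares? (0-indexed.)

[0,8] |-12|<=|19| out[8]=361 → r--
[0,7] |-12|<=|18| out[7]=324 → r--
[0,6] |-12|<=|14| out[6]=196 → r--
[0,5] |-12|<=|12| out[5]=144 → r--
[0,4] |-12|>|7| out[4]=144 → l++
[1,4] |-11|>|7| out[3]=121 → l++
[2,4] |-8|>|7| out[2]=64 → l++
[3,4] |4|<=|7| out[1]=49 → r--
[3,3] |4|<=|4| out[0]=16 → r--

[16, 49, 64, 121, 144, 144, 196, 324, 361]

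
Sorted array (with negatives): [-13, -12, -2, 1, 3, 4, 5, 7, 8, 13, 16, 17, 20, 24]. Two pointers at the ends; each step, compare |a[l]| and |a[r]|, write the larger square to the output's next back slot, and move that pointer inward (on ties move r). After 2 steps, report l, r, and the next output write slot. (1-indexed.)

[1,14] |-13|<=|24| out[14]=576 → r--
[1,13] |-13|<=|20| out[13]=400 → r--

l=1, r=12, next write slot=12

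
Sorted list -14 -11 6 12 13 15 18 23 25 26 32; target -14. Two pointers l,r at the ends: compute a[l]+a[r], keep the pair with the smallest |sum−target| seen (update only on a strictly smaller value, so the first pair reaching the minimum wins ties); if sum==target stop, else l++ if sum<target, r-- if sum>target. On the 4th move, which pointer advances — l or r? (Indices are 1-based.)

l=1 r=11: -14+32=18 d=32 *, r--
l=1 r=10: -14+26=12 d=26 *, r--
l=1 r=9: -14+25=11 d=25 *, r--
l=1 r=8: -14+23=9 d=23 *, r--

r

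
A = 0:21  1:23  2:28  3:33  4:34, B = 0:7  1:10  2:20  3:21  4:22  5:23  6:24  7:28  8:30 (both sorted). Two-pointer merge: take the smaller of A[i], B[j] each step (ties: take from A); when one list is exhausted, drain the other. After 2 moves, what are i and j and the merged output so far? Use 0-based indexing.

i=0, j=2, merged so far=[7, 10]

i=0 j=0: A[i]=21>B[j]=7 take 7, j++
i=0 j=1: A[i]=21>B[j]=10 take 10, j++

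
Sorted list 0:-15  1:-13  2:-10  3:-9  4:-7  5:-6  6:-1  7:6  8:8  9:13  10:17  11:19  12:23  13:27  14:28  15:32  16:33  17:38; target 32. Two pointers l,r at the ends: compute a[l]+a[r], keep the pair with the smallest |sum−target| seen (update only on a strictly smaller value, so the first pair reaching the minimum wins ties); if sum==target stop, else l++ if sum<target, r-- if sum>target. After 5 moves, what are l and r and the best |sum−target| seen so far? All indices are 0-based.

l=5, r=17, best |Δ|=1

[0,17] -15+38=23 d=9 * → l++
[1,17] -13+38=25 d=7 * → l++
[2,17] -10+38=28 d=4 * → l++
[3,17] -9+38=29 d=3 * → l++
[4,17] -7+38=31 d=1 * → l++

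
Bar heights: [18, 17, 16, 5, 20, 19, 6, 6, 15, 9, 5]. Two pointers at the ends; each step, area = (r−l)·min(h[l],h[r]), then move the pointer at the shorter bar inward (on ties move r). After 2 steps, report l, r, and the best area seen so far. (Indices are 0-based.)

l=0, r=8, best area=81

[0,10] min(18,5)*10=50 best=50 * → r--
[0,9] min(18,9)*9=81 best=81 * → r--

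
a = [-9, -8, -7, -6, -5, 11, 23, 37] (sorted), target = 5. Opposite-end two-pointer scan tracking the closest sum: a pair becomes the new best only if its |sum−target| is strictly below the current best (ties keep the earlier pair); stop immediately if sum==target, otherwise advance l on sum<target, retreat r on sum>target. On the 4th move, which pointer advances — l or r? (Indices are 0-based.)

l

[0,7] -9+37=28 d=23 * → r--
[0,6] -9+23=14 d=9 * → r--
[0,5] -9+11=2 d=3 * → l++
[1,5] -8+11=3 d=2 * → l++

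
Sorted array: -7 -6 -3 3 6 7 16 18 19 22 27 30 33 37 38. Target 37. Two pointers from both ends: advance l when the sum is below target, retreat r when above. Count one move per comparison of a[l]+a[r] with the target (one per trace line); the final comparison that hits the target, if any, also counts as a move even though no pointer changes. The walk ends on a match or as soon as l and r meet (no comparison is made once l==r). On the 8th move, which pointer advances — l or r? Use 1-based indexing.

[1,15] -7+38=31 <37 → l++
[2,15] -6+38=32 <37 → l++
[3,15] -3+38=35 <37 → l++
[4,15] 3+38=41 >37 → r--
[4,14] 3+37=40 >37 → r--
[4,13] 3+33=36 <37 → l++
[5,13] 6+33=39 >37 → r--
[5,12] 6+30=36 <37 → l++

l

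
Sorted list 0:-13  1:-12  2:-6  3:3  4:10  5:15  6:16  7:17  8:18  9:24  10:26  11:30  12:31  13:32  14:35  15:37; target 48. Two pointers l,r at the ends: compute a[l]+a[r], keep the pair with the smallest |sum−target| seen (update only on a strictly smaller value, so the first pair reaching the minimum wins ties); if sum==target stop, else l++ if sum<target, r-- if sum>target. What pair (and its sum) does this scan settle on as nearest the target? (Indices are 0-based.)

pair (16, 32) with sum 48 (|Δ|=0)

[0,15] -13+37=24 d=24 * → l++
[1,15] -12+37=25 d=23 * → l++
[2,15] -6+37=31 d=17 * → l++
[3,15] 3+37=40 d=8 * → l++
[4,15] 10+37=47 d=1 * → l++
[5,15] 15+37=52 d=4 → r--
[5,14] 15+35=50 d=2 → r--
[5,13] 15+32=47 d=1 → l++
[6,13] 16+32=48 d=0 * → stop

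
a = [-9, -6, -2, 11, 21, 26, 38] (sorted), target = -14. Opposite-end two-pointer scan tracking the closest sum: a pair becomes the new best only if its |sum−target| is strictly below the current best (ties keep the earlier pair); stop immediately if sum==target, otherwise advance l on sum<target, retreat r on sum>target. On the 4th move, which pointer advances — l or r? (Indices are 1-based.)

r

l=1 r=7: -9+38=29 d=43 *, r--
l=1 r=6: -9+26=17 d=31 *, r--
l=1 r=5: -9+21=12 d=26 *, r--
l=1 r=4: -9+11=2 d=16 *, r--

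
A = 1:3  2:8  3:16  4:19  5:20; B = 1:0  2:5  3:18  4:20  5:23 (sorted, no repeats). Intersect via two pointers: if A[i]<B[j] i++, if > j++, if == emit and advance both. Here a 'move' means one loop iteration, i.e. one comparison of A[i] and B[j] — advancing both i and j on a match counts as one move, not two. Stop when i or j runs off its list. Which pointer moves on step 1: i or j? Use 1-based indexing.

j

[i=1,j=1] 3>0 → j++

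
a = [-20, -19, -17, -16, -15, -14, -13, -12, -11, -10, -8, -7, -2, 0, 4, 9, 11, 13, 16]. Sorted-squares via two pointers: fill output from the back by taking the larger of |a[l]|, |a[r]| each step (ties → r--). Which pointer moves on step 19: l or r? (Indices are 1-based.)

r

l=1 r=19: |-20|>|16| out[19]=400, l++
l=2 r=19: |-19|>|16| out[18]=361, l++
l=3 r=19: |-17|>|16| out[17]=289, l++
l=4 r=19: |-16|<=|16| out[16]=256, r--
l=4 r=18: |-16|>|13| out[15]=256, l++
l=5 r=18: |-15|>|13| out[14]=225, l++
l=6 r=18: |-14|>|13| out[13]=196, l++
l=7 r=18: |-13|<=|13| out[12]=169, r--
l=7 r=17: |-13|>|11| out[11]=169, l++
l=8 r=17: |-12|>|11| out[10]=144, l++
l=9 r=17: |-11|<=|11| out[9]=121, r--
l=9 r=16: |-11|>|9| out[8]=121, l++
l=10 r=16: |-10|>|9| out[7]=100, l++
l=11 r=16: |-8|<=|9| out[6]=81, r--
l=11 r=15: |-8|>|4| out[5]=64, l++
l=12 r=15: |-7|>|4| out[4]=49, l++
l=13 r=15: |-2|<=|4| out[3]=16, r--
l=13 r=14: |-2|>|0| out[2]=4, l++
l=14 r=14: |0|<=|0| out[1]=0, r--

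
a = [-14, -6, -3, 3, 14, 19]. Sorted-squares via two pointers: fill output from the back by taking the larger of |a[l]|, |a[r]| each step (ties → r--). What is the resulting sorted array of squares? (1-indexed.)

l=1 r=6: |-14|<=|19| out[6]=361, r--
l=1 r=5: |-14|<=|14| out[5]=196, r--
l=1 r=4: |-14|>|3| out[4]=196, l++
l=2 r=4: |-6|>|3| out[3]=36, l++
l=3 r=4: |-3|<=|3| out[2]=9, r--
l=3 r=3: |-3|<=|-3| out[1]=9, r--

[9, 9, 36, 196, 196, 361]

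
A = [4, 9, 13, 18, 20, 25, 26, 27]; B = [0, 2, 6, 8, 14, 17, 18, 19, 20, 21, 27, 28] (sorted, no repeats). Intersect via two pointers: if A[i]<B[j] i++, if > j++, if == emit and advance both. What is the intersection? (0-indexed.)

i=0 j=0: 4>0, j++
i=0 j=1: 4>2, j++
i=0 j=2: 4<6, i++
i=1 j=2: 9>6, j++
i=1 j=3: 9>8, j++
i=1 j=4: 9<14, i++
i=2 j=4: 13<14, i++
i=3 j=4: 18>14, j++
i=3 j=5: 18>17, j++
i=3 j=6: 18==18 emit, i++,j++
i=4 j=7: 20>19, j++
i=4 j=8: 20==20 emit, i++,j++
i=5 j=9: 25>21, j++
i=5 j=10: 25<27, i++
i=6 j=10: 26<27, i++
i=7 j=10: 27==27 emit, i++,j++

intersection = [18, 20, 27]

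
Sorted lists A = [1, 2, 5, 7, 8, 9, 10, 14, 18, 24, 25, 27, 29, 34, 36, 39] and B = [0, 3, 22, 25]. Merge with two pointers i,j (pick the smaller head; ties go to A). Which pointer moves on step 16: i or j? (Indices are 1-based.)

[i=1,j=1] A[i]=1>B[j]=0 take 0 → j++
[i=1,j=2] A[i]=1<=B[j]=3 take 1 → i++
[i=2,j=2] A[i]=2<=B[j]=3 take 2 → i++
[i=3,j=2] A[i]=5>B[j]=3 take 3 → j++
[i=3,j=3] A[i]=5<=B[j]=22 take 5 → i++
[i=4,j=3] A[i]=7<=B[j]=22 take 7 → i++
[i=5,j=3] A[i]=8<=B[j]=22 take 8 → i++
[i=6,j=3] A[i]=9<=B[j]=22 take 9 → i++
[i=7,j=3] A[i]=10<=B[j]=22 take 10 → i++
[i=8,j=3] A[i]=14<=B[j]=22 take 14 → i++
[i=9,j=3] A[i]=18<=B[j]=22 take 18 → i++
[i=10,j=3] A[i]=24>B[j]=22 take 22 → j++
[i=10,j=4] A[i]=24<=B[j]=25 take 24 → i++
[i=11,j=4] A[i]=25<=B[j]=25 take 25 → i++
[i=12,j=4] A[i]=27>B[j]=25 take 25 → j++
[i=12,j=5] B done, take A[i]=27 → i++

i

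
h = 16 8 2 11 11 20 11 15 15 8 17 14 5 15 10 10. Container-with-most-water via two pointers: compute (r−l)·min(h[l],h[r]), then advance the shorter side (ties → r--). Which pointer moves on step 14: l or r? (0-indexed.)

r

l=0 r=15: min(16,10)*15=150 best=150 *, r--
l=0 r=14: min(16,10)*14=140 best=150, r--
l=0 r=13: min(16,15)*13=195 best=195 *, r--
l=0 r=12: min(16,5)*12=60 best=195, r--
l=0 r=11: min(16,14)*11=154 best=195, r--
l=0 r=10: min(16,17)*10=160 best=195, l++
l=1 r=10: min(8,17)*9=72 best=195, l++
l=2 r=10: min(2,17)*8=16 best=195, l++
l=3 r=10: min(11,17)*7=77 best=195, l++
l=4 r=10: min(11,17)*6=66 best=195, l++
l=5 r=10: min(20,17)*5=85 best=195, r--
l=5 r=9: min(20,8)*4=32 best=195, r--
l=5 r=8: min(20,15)*3=45 best=195, r--
l=5 r=7: min(20,15)*2=30 best=195, r--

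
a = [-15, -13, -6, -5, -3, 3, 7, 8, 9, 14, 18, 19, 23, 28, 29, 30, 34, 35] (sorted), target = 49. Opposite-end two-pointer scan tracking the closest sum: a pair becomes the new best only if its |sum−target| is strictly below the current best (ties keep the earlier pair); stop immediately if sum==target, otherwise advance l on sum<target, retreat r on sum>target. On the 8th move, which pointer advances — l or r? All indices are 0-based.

l

[0,17] -15+35=20 d=29 * → l++
[1,17] -13+35=22 d=27 * → l++
[2,17] -6+35=29 d=20 * → l++
[3,17] -5+35=30 d=19 * → l++
[4,17] -3+35=32 d=17 * → l++
[5,17] 3+35=38 d=11 * → l++
[6,17] 7+35=42 d=7 * → l++
[7,17] 8+35=43 d=6 * → l++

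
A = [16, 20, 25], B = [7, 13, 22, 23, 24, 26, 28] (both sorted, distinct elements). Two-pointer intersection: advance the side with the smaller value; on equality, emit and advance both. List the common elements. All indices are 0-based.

intersection = []

i=0 j=0: 16>7, j++
i=0 j=1: 16>13, j++
i=0 j=2: 16<22, i++
i=1 j=2: 20<22, i++
i=2 j=2: 25>22, j++
i=2 j=3: 25>23, j++
i=2 j=4: 25>24, j++
i=2 j=5: 25<26, i++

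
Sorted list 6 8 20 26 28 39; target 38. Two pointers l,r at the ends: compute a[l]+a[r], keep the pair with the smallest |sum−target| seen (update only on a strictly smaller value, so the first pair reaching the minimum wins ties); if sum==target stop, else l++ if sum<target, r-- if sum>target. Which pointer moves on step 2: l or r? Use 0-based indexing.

[0,5] 6+39=45 d=7 * → r--
[0,4] 6+28=34 d=4 * → l++

l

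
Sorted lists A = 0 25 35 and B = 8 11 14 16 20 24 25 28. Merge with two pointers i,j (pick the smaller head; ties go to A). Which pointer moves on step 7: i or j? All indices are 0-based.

j

[i=0,j=0] A[i]=0<=B[j]=8 take 0 → i++
[i=1,j=0] A[i]=25>B[j]=8 take 8 → j++
[i=1,j=1] A[i]=25>B[j]=11 take 11 → j++
[i=1,j=2] A[i]=25>B[j]=14 take 14 → j++
[i=1,j=3] A[i]=25>B[j]=16 take 16 → j++
[i=1,j=4] A[i]=25>B[j]=20 take 20 → j++
[i=1,j=5] A[i]=25>B[j]=24 take 24 → j++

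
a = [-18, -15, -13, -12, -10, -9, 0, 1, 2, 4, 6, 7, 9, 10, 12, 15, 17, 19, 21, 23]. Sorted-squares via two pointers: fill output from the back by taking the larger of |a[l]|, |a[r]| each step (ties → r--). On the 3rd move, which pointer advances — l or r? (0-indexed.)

[0,19] |-18|<=|23| out[19]=529 → r--
[0,18] |-18|<=|21| out[18]=441 → r--
[0,17] |-18|<=|19| out[17]=361 → r--

r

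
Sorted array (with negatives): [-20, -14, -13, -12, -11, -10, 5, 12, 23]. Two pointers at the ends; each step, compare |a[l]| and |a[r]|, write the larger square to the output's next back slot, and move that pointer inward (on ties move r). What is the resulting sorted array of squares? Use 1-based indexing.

[25, 100, 121, 144, 144, 169, 196, 400, 529]

l=1 r=9: |-20|<=|23| out[9]=529, r--
l=1 r=8: |-20|>|12| out[8]=400, l++
l=2 r=8: |-14|>|12| out[7]=196, l++
l=3 r=8: |-13|>|12| out[6]=169, l++
l=4 r=8: |-12|<=|12| out[5]=144, r--
l=4 r=7: |-12|>|5| out[4]=144, l++
l=5 r=7: |-11|>|5| out[3]=121, l++
l=6 r=7: |-10|>|5| out[2]=100, l++
l=7 r=7: |5|<=|5| out[1]=25, r--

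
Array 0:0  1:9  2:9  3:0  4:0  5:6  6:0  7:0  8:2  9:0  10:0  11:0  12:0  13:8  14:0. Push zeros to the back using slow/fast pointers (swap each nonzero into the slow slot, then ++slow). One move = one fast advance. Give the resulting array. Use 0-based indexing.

slow=0 fast=0: a[fast]=0, fast++
slow=0 fast=1: a[fast]=9≠0 swap→a[0]=9, slow++,fast++
slow=1 fast=2: a[fast]=9≠0 swap→a[1]=9, slow++,fast++
slow=2 fast=3: a[fast]=0, fast++
slow=2 fast=4: a[fast]=0, fast++
slow=2 fast=5: a[fast]=6≠0 swap→a[2]=6, slow++,fast++
slow=3 fast=6: a[fast]=0, fast++
slow=3 fast=7: a[fast]=0, fast++
slow=3 fast=8: a[fast]=2≠0 swap→a[3]=2, slow++,fast++
slow=4 fast=9: a[fast]=0, fast++
slow=4 fast=10: a[fast]=0, fast++
slow=4 fast=11: a[fast]=0, fast++
slow=4 fast=12: a[fast]=0, fast++
slow=4 fast=13: a[fast]=8≠0 swap→a[4]=8, slow++,fast++
slow=5 fast=14: a[fast]=0, fast++

[9, 9, 6, 2, 8, 0, 0, 0, 0, 0, 0, 0, 0, 0, 0]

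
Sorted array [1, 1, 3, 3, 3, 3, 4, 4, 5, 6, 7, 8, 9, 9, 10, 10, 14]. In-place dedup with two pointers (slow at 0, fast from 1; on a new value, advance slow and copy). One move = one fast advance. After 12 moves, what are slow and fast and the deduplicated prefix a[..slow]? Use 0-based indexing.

(s=0,f=1) a[fast]=1=a[slow] dup → fast++
(s=0,f=2) a[fast]=3≠a[slow]=1 write a[1]=3 → slow++,fast++
(s=1,f=3) a[fast]=3=a[slow] dup → fast++
(s=1,f=4) a[fast]=3=a[slow] dup → fast++
(s=1,f=5) a[fast]=3=a[slow] dup → fast++
(s=1,f=6) a[fast]=4≠a[slow]=3 write a[2]=4 → slow++,fast++
(s=2,f=7) a[fast]=4=a[slow] dup → fast++
(s=2,f=8) a[fast]=5≠a[slow]=4 write a[3]=5 → slow++,fast++
(s=3,f=9) a[fast]=6≠a[slow]=5 write a[4]=6 → slow++,fast++
(s=4,f=10) a[fast]=7≠a[slow]=6 write a[5]=7 → slow++,fast++
(s=5,f=11) a[fast]=8≠a[slow]=7 write a[6]=8 → slow++,fast++
(s=6,f=12) a[fast]=9≠a[slow]=8 write a[7]=9 → slow++,fast++

slow=7, fast=13, prefix=[1, 3, 4, 5, 6, 7, 8, 9]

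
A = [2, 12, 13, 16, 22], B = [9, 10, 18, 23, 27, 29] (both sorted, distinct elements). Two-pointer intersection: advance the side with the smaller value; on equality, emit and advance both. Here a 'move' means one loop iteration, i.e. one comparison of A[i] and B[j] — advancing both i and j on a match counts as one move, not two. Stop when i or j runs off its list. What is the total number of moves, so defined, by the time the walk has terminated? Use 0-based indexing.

8 moves

i=0 j=0: 2<9, i++
i=1 j=0: 12>9, j++
i=1 j=1: 12>10, j++
i=1 j=2: 12<18, i++
i=2 j=2: 13<18, i++
i=3 j=2: 16<18, i++
i=4 j=2: 22>18, j++
i=4 j=3: 22<23, i++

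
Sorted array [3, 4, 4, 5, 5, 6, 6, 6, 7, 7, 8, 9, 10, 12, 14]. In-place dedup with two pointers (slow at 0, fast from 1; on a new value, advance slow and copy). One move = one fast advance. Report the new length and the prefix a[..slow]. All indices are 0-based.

length 10; prefix = [3, 4, 5, 6, 7, 8, 9, 10, 12, 14]

slow=0 fast=1: a[fast]=4≠a[slow]=3 write a[1]=4, slow++,fast++
slow=1 fast=2: a[fast]=4=a[slow] dup, fast++
slow=1 fast=3: a[fast]=5≠a[slow]=4 write a[2]=5, slow++,fast++
slow=2 fast=4: a[fast]=5=a[slow] dup, fast++
slow=2 fast=5: a[fast]=6≠a[slow]=5 write a[3]=6, slow++,fast++
slow=3 fast=6: a[fast]=6=a[slow] dup, fast++
slow=3 fast=7: a[fast]=6=a[slow] dup, fast++
slow=3 fast=8: a[fast]=7≠a[slow]=6 write a[4]=7, slow++,fast++
slow=4 fast=9: a[fast]=7=a[slow] dup, fast++
slow=4 fast=10: a[fast]=8≠a[slow]=7 write a[5]=8, slow++,fast++
slow=5 fast=11: a[fast]=9≠a[slow]=8 write a[6]=9, slow++,fast++
slow=6 fast=12: a[fast]=10≠a[slow]=9 write a[7]=10, slow++,fast++
slow=7 fast=13: a[fast]=12≠a[slow]=10 write a[8]=12, slow++,fast++
slow=8 fast=14: a[fast]=14≠a[slow]=12 write a[9]=14, slow++,fast++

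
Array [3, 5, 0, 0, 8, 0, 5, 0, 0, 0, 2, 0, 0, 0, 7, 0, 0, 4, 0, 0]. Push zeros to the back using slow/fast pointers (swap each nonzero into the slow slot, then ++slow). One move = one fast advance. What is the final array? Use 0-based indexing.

slow=0 fast=0: a[fast]=3≠0 swap→a[0]=3, slow++,fast++
slow=1 fast=1: a[fast]=5≠0 swap→a[1]=5, slow++,fast++
slow=2 fast=2: a[fast]=0, fast++
slow=2 fast=3: a[fast]=0, fast++
slow=2 fast=4: a[fast]=8≠0 swap→a[2]=8, slow++,fast++
slow=3 fast=5: a[fast]=0, fast++
slow=3 fast=6: a[fast]=5≠0 swap→a[3]=5, slow++,fast++
slow=4 fast=7: a[fast]=0, fast++
slow=4 fast=8: a[fast]=0, fast++
slow=4 fast=9: a[fast]=0, fast++
slow=4 fast=10: a[fast]=2≠0 swap→a[4]=2, slow++,fast++
slow=5 fast=11: a[fast]=0, fast++
slow=5 fast=12: a[fast]=0, fast++
slow=5 fast=13: a[fast]=0, fast++
slow=5 fast=14: a[fast]=7≠0 swap→a[5]=7, slow++,fast++
slow=6 fast=15: a[fast]=0, fast++
slow=6 fast=16: a[fast]=0, fast++
slow=6 fast=17: a[fast]=4≠0 swap→a[6]=4, slow++,fast++
slow=7 fast=18: a[fast]=0, fast++
slow=7 fast=19: a[fast]=0, fast++

[3, 5, 8, 5, 2, 7, 4, 0, 0, 0, 0, 0, 0, 0, 0, 0, 0, 0, 0, 0]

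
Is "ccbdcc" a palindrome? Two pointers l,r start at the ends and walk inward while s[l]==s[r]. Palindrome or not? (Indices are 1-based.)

not a palindrome (mismatch at 3,4)

l=1 r=6: 'c'=='c', l++,r--
l=2 r=5: 'c'=='c', l++,r--
l=3 r=4: 'b'!='d', stop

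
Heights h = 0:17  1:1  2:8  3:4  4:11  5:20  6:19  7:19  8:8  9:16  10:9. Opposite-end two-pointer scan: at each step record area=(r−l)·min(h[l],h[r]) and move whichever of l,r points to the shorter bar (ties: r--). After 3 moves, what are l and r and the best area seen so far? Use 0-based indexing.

[0,10] min(17,9)*10=90 best=90 * → r--
[0,9] min(17,16)*9=144 best=144 * → r--
[0,8] min(17,8)*8=64 best=144 → r--

l=0, r=7, best area=144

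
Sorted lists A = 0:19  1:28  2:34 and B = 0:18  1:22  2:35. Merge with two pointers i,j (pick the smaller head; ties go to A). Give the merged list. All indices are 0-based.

[18, 19, 22, 28, 34, 35]

i=0 j=0: A[i]=19>B[j]=18 take 18, j++
i=0 j=1: A[i]=19<=B[j]=22 take 19, i++
i=1 j=1: A[i]=28>B[j]=22 take 22, j++
i=1 j=2: A[i]=28<=B[j]=35 take 28, i++
i=2 j=2: A[i]=34<=B[j]=35 take 34, i++
i=3 j=2: A done, take B[j]=35, j++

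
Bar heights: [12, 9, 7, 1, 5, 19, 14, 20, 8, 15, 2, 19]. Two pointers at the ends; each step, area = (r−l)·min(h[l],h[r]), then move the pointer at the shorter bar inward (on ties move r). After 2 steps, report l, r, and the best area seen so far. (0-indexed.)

l=2, r=11, best area=132

l=0 r=11: min(12,19)*11=132 best=132 *, l++
l=1 r=11: min(9,19)*10=90 best=132, l++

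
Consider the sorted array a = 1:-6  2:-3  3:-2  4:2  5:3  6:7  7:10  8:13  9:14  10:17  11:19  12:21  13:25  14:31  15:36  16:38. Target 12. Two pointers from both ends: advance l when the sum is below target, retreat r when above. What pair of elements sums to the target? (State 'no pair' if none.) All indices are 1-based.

l=1 r=16: -6+38=32 >12, r--
l=1 r=15: -6+36=30 >12, r--
l=1 r=14: -6+31=25 >12, r--
l=1 r=13: -6+25=19 >12, r--
l=1 r=12: -6+21=15 >12, r--
l=1 r=11: -6+19=13 >12, r--
l=1 r=10: -6+17=11 <12, l++
l=2 r=10: -3+17=14 >12, r--
l=2 r=9: -3+14=11 <12, l++
l=3 r=9: -2+14=12, found

(-2, 14)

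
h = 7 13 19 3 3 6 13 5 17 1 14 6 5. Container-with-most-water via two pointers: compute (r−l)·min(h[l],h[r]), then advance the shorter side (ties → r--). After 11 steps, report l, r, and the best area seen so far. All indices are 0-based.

l=0 r=12: min(7,5)*12=60 best=60 *, r--
l=0 r=11: min(7,6)*11=66 best=66 *, r--
l=0 r=10: min(7,14)*10=70 best=70 *, l++
l=1 r=10: min(13,14)*9=117 best=117 *, l++
l=2 r=10: min(19,14)*8=112 best=117, r--
l=2 r=9: min(19,1)*7=7 best=117, r--
l=2 r=8: min(19,17)*6=102 best=117, r--
l=2 r=7: min(19,5)*5=25 best=117, r--
l=2 r=6: min(19,13)*4=52 best=117, r--
l=2 r=5: min(19,6)*3=18 best=117, r--
l=2 r=4: min(19,3)*2=6 best=117, r--

l=2, r=3, best area=117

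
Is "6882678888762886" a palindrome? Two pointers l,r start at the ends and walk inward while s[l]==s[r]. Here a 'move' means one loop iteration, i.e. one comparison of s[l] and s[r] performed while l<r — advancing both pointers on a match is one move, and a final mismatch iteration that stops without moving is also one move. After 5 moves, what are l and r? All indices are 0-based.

l=5, r=10

[0,15] '6'=='6' → l++,r--
[1,14] '8'=='8' → l++,r--
[2,13] '8'=='8' → l++,r--
[3,12] '2'=='2' → l++,r--
[4,11] '6'=='6' → l++,r--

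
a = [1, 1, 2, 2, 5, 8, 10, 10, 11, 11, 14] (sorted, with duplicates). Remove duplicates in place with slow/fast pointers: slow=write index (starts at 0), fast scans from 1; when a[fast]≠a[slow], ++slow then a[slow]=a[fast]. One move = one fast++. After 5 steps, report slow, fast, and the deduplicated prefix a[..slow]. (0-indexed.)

slow=0 fast=1: a[fast]=1=a[slow] dup, fast++
slow=0 fast=2: a[fast]=2≠a[slow]=1 write a[1]=2, slow++,fast++
slow=1 fast=3: a[fast]=2=a[slow] dup, fast++
slow=1 fast=4: a[fast]=5≠a[slow]=2 write a[2]=5, slow++,fast++
slow=2 fast=5: a[fast]=8≠a[slow]=5 write a[3]=8, slow++,fast++

slow=3, fast=6, prefix=[1, 2, 5, 8]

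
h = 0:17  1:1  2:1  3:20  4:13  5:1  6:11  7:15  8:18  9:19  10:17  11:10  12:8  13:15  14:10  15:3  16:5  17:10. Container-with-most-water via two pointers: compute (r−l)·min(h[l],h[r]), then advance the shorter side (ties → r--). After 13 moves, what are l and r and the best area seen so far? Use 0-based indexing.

l=0 r=17: min(17,10)*17=170 best=170 *, r--
l=0 r=16: min(17,5)*16=80 best=170, r--
l=0 r=15: min(17,3)*15=45 best=170, r--
l=0 r=14: min(17,10)*14=140 best=170, r--
l=0 r=13: min(17,15)*13=195 best=195 *, r--
l=0 r=12: min(17,8)*12=96 best=195, r--
l=0 r=11: min(17,10)*11=110 best=195, r--
l=0 r=10: min(17,17)*10=170 best=195, r--
l=0 r=9: min(17,19)*9=153 best=195, l++
l=1 r=9: min(1,19)*8=8 best=195, l++
l=2 r=9: min(1,19)*7=7 best=195, l++
l=3 r=9: min(20,19)*6=114 best=195, r--
l=3 r=8: min(20,18)*5=90 best=195, r--

l=3, r=7, best area=195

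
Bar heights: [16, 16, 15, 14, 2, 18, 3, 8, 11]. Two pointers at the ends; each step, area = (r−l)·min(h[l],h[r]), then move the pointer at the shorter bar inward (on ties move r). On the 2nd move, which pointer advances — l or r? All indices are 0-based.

r

l=0 r=8: min(16,11)*8=88 best=88 *, r--
l=0 r=7: min(16,8)*7=56 best=88, r--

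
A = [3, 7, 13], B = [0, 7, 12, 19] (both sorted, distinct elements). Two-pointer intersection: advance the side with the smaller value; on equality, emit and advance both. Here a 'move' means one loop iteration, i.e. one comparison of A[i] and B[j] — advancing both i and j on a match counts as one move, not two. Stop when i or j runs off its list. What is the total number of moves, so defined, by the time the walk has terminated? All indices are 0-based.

5 moves

[i=0,j=0] 3>0 → j++
[i=0,j=1] 3<7 → i++
[i=1,j=1] 7==7 emit → i++,j++
[i=2,j=2] 13>12 → j++
[i=2,j=3] 13<19 → i++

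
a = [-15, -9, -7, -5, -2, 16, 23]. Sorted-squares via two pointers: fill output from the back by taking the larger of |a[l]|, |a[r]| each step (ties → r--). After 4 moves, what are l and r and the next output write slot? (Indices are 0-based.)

l=2, r=4, next write slot=2

[0,6] |-15|<=|23| out[6]=529 → r--
[0,5] |-15|<=|16| out[5]=256 → r--
[0,4] |-15|>|-2| out[4]=225 → l++
[1,4] |-9|>|-2| out[3]=81 → l++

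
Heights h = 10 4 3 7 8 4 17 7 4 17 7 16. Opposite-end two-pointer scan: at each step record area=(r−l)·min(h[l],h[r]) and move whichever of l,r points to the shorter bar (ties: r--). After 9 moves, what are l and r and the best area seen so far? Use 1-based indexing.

l=1 r=12: min(10,16)*11=110 best=110 *, l++
l=2 r=12: min(4,16)*10=40 best=110, l++
l=3 r=12: min(3,16)*9=27 best=110, l++
l=4 r=12: min(7,16)*8=56 best=110, l++
l=5 r=12: min(8,16)*7=56 best=110, l++
l=6 r=12: min(4,16)*6=24 best=110, l++
l=7 r=12: min(17,16)*5=80 best=110, r--
l=7 r=11: min(17,7)*4=28 best=110, r--
l=7 r=10: min(17,17)*3=51 best=110, r--

l=7, r=9, best area=110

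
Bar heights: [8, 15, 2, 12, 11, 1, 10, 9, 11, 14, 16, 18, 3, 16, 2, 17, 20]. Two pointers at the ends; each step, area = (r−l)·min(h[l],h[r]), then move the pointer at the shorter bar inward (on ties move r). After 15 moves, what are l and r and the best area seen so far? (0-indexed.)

l=15, r=16, best area=225

[0,16] min(8,20)*16=128 best=128 * → l++
[1,16] min(15,20)*15=225 best=225 * → l++
[2,16] min(2,20)*14=28 best=225 → l++
[3,16] min(12,20)*13=156 best=225 → l++
[4,16] min(11,20)*12=132 best=225 → l++
[5,16] min(1,20)*11=11 best=225 → l++
[6,16] min(10,20)*10=100 best=225 → l++
[7,16] min(9,20)*9=81 best=225 → l++
[8,16] min(11,20)*8=88 best=225 → l++
[9,16] min(14,20)*7=98 best=225 → l++
[10,16] min(16,20)*6=96 best=225 → l++
[11,16] min(18,20)*5=90 best=225 → l++
[12,16] min(3,20)*4=12 best=225 → l++
[13,16] min(16,20)*3=48 best=225 → l++
[14,16] min(2,20)*2=4 best=225 → l++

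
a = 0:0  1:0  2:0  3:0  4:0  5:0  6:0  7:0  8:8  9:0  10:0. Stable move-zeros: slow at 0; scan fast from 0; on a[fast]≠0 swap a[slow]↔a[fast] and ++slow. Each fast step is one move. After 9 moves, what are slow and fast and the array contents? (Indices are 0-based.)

slow=0 fast=0: a[fast]=0, fast++
slow=0 fast=1: a[fast]=0, fast++
slow=0 fast=2: a[fast]=0, fast++
slow=0 fast=3: a[fast]=0, fast++
slow=0 fast=4: a[fast]=0, fast++
slow=0 fast=5: a[fast]=0, fast++
slow=0 fast=6: a[fast]=0, fast++
slow=0 fast=7: a[fast]=0, fast++
slow=0 fast=8: a[fast]=8≠0 swap→a[0]=8, slow++,fast++

slow=1, fast=9, a=[8, 0, 0, 0, 0, 0, 0, 0, 0, 0, 0]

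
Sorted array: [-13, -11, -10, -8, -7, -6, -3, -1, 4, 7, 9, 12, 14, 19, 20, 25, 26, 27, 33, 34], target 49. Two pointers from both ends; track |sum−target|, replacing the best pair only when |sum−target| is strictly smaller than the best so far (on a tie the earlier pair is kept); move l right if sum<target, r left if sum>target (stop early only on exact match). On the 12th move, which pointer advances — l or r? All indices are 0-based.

[0,19] -13+34=21 d=28 * → l++
[1,19] -11+34=23 d=26 * → l++
[2,19] -10+34=24 d=25 * → l++
[3,19] -8+34=26 d=23 * → l++
[4,19] -7+34=27 d=22 * → l++
[5,19] -6+34=28 d=21 * → l++
[6,19] -3+34=31 d=18 * → l++
[7,19] -1+34=33 d=16 * → l++
[8,19] 4+34=38 d=11 * → l++
[9,19] 7+34=41 d=8 * → l++
[10,19] 9+34=43 d=6 * → l++
[11,19] 12+34=46 d=3 * → l++

l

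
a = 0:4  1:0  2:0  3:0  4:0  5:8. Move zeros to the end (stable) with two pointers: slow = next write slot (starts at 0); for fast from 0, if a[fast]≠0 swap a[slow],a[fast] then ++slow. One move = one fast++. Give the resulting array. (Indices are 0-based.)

slow=0 fast=0: a[fast]=4≠0 swap→a[0]=4, slow++,fast++
slow=1 fast=1: a[fast]=0, fast++
slow=1 fast=2: a[fast]=0, fast++
slow=1 fast=3: a[fast]=0, fast++
slow=1 fast=4: a[fast]=0, fast++
slow=1 fast=5: a[fast]=8≠0 swap→a[1]=8, slow++,fast++

[4, 8, 0, 0, 0, 0]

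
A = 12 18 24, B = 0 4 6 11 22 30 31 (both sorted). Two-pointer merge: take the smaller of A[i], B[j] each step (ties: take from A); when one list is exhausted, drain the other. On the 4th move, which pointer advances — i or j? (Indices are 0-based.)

i=0 j=0: A[i]=12>B[j]=0 take 0, j++
i=0 j=1: A[i]=12>B[j]=4 take 4, j++
i=0 j=2: A[i]=12>B[j]=6 take 6, j++
i=0 j=3: A[i]=12>B[j]=11 take 11, j++

j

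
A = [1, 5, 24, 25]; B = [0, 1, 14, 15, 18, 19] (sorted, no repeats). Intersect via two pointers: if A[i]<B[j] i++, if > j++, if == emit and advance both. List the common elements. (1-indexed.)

i=1 j=1: 1>0, j++
i=1 j=2: 1==1 emit, i++,j++
i=2 j=3: 5<14, i++
i=3 j=3: 24>14, j++
i=3 j=4: 24>15, j++
i=3 j=5: 24>18, j++
i=3 j=6: 24>19, j++

intersection = [1]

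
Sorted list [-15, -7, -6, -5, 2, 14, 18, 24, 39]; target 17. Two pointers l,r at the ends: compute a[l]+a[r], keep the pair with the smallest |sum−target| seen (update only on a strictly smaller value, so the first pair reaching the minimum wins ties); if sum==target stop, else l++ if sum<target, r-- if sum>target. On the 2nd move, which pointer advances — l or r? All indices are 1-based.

[1,9] -15+39=24 d=7 * → r--
[1,8] -15+24=9 d=8 → l++

l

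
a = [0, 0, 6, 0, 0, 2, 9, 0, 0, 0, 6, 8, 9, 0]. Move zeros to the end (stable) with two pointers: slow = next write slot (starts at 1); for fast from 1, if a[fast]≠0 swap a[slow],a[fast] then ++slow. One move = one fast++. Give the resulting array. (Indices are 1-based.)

[6, 2, 9, 6, 8, 9, 0, 0, 0, 0, 0, 0, 0, 0]

slow=1 fast=1: a[fast]=0, fast++
slow=1 fast=2: a[fast]=0, fast++
slow=1 fast=3: a[fast]=6≠0 swap→a[1]=6, slow++,fast++
slow=2 fast=4: a[fast]=0, fast++
slow=2 fast=5: a[fast]=0, fast++
slow=2 fast=6: a[fast]=2≠0 swap→a[2]=2, slow++,fast++
slow=3 fast=7: a[fast]=9≠0 swap→a[3]=9, slow++,fast++
slow=4 fast=8: a[fast]=0, fast++
slow=4 fast=9: a[fast]=0, fast++
slow=4 fast=10: a[fast]=0, fast++
slow=4 fast=11: a[fast]=6≠0 swap→a[4]=6, slow++,fast++
slow=5 fast=12: a[fast]=8≠0 swap→a[5]=8, slow++,fast++
slow=6 fast=13: a[fast]=9≠0 swap→a[6]=9, slow++,fast++
slow=7 fast=14: a[fast]=0, fast++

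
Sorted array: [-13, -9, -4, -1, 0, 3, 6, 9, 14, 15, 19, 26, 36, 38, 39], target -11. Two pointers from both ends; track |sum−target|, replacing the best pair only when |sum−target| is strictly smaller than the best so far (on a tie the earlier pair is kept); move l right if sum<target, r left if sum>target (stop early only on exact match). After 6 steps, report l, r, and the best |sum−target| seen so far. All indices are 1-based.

l=1 r=15: -13+39=26 d=37 *, r--
l=1 r=14: -13+38=25 d=36 *, r--
l=1 r=13: -13+36=23 d=34 *, r--
l=1 r=12: -13+26=13 d=24 *, r--
l=1 r=11: -13+19=6 d=17 *, r--
l=1 r=10: -13+15=2 d=13 *, r--

l=1, r=9, best |Δ|=13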